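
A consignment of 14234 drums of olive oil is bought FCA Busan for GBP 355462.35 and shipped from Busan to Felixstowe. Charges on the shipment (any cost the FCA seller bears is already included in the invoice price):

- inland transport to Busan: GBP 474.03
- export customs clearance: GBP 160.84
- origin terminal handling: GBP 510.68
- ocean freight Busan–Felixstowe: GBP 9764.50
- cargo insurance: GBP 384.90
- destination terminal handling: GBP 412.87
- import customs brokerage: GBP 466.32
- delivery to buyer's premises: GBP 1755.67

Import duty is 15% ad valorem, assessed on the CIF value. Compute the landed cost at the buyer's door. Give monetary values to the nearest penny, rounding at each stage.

Total landed cost: GBP 423675.65

FCA: the seller delivers export-cleared goods to the carrier; the buyer bears costs from that point.
Already in the invoice (seller's account under FCA): inland to port, export clearance — exclude.
CIF value = FCA price + origin terminal + freight + insurance = 355462.35 + 510.68 + 9764.50 + 384.90 = 366122.43
Import duty = 366122.43 × 15% = 54918.36
Buyer bears: origin terminal 510.68 + freight 9764.50 + insurance 384.90 + destination terminal 412.87 + brokerage 466.32 + delivery 1755.67 + duty 54918.36 = 68213.30
Landed cost = invoice 355462.35 + 68213.30 = 423675.65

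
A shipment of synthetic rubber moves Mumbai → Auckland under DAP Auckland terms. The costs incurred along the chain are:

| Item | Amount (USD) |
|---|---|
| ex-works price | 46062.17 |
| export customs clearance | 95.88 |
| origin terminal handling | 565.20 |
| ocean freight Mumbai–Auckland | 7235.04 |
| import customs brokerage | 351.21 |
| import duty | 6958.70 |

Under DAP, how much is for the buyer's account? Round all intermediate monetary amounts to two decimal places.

Buyer's account: USD 7309.91

DAP: the seller bears all costs to the named destination except import duty and clearance.
Seller's account: goods 46062.17 + export clearance 95.88 + origin terminal 565.20 + freight 7235.04 = 53958.29
Buyer's account: brokerage 351.21 + duty 6958.70 = 7309.91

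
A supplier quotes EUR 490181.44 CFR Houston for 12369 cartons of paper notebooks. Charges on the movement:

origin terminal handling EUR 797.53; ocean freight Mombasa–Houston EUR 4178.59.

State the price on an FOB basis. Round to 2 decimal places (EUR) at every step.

FOB price: EUR 486002.85

Not relevant to the conversion: origin terminal — on the seller under both CFR and FOB; already in the CFR price and stays in the FOB price.
From CFR to FOB, the seller no longer bears: freight.
FOB price = 490181.44 − 4178.59 = 486002.85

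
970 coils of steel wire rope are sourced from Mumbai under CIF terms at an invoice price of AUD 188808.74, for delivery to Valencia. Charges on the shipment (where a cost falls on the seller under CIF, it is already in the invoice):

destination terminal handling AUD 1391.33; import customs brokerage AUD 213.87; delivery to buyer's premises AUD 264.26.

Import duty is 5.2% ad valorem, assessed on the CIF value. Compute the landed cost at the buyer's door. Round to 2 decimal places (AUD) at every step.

CIF: the seller pays costs through ocean freight and marine insurance to the destination port.
The CIF price already equals the CIF value: 188808.74
Import duty = 188808.74 × 5.2% = 9818.05
Buyer bears: destination terminal 1391.33 + brokerage 213.87 + delivery 264.26 + duty 9818.05 = 11687.51
Landed cost = invoice 188808.74 + 11687.51 = 200496.25

Total landed cost: AUD 200496.25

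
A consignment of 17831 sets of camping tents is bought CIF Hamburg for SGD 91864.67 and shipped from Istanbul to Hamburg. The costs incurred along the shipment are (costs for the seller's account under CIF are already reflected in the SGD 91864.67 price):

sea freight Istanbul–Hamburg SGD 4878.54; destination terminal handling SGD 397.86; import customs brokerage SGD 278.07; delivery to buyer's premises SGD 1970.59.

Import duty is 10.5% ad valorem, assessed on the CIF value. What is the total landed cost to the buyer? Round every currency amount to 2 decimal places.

CIF: the seller pays costs through ocean freight and marine insurance to the destination port.
Already in the invoice (seller's account under CIF): freight — exclude.
The CIF price already equals the CIF value: 91864.67
Import duty = 91864.67 × 10.5% = 9645.79
Buyer bears: destination terminal 397.86 + brokerage 278.07 + delivery 1970.59 + duty 9645.79 = 12292.31
Landed cost = invoice 91864.67 + 12292.31 = 104156.98

Total landed cost: SGD 104156.98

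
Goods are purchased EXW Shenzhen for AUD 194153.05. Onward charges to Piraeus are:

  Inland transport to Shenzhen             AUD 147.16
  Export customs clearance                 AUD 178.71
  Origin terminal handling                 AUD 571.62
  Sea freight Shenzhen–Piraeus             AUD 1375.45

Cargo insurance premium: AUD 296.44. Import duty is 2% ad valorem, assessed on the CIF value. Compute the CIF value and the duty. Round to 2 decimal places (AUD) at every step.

CIF value: AUD 196722.43; import duty: AUD 3934.45

CIF = EXW price + pre-shipment costs + freight + insurance
CIF = 194153.05 + 147.16 + 178.71 + 571.62 + 1375.45 + 296.44 = 196722.43
Import duty = 196722.43 × 2% = 3934.45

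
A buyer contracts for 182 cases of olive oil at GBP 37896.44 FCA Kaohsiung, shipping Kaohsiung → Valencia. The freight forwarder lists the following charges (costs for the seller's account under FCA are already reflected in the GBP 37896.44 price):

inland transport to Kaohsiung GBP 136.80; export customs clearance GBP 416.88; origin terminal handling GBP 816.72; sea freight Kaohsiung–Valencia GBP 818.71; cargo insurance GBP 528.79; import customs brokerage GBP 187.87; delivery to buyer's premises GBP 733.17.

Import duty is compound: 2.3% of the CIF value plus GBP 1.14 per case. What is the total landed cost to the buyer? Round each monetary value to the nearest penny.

FCA: the seller delivers export-cleared goods to the carrier; the buyer bears costs from that point.
Already in the invoice (seller's account under FCA): inland to port, export clearance — exclude.
CIF value = FCA price + origin terminal + freight + insurance = 37896.44 + 816.72 + 818.71 + 528.79 = 40060.66
Ad valorem component: 40060.66 × 2.3% = 921.40
Specific component: 182 × 1.14 = 207.48
Import duty = 921.40 + 207.48 = 1128.88
Buyer bears: origin terminal 816.72 + freight 818.71 + insurance 528.79 + brokerage 187.87 + delivery 733.17 + duty 1128.88 = 4214.14
Landed cost = invoice 37896.44 + 4214.14 = 42110.58

Total landed cost: GBP 42110.58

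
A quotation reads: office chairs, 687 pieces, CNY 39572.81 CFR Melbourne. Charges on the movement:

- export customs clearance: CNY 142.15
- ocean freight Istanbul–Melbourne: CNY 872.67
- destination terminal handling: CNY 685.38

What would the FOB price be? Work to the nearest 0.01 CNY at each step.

FOB price: CNY 38700.14

Not relevant to the conversion: export clearance — on the seller under both CFR and FOB; already in the CFR price and stays in the FOB price. destination terminal — on the buyer under both terms; not part of either seller's price.
From CFR to FOB, the seller no longer bears: freight.
FOB price = 39572.81 − 872.67 = 38700.14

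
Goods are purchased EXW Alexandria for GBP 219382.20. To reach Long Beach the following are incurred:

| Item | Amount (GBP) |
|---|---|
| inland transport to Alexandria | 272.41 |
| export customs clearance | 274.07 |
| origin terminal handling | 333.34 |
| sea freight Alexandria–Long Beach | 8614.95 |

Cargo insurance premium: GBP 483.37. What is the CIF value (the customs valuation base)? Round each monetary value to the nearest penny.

CIF = EXW price + pre-shipment costs + freight + insurance
CIF = 219382.20 + 272.41 + 274.07 + 333.34 + 8614.95 + 483.37 = 229360.34

CIF value: GBP 229360.34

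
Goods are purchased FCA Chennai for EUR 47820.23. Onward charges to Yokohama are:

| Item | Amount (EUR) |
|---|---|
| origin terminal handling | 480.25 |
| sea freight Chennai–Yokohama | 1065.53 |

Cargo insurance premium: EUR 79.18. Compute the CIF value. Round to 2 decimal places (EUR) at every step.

CIF = FCA price + pre-shipment costs + freight + insurance
CIF = 47820.23 + 480.25 + 1065.53 + 79.18 = 49445.19

CIF value: EUR 49445.19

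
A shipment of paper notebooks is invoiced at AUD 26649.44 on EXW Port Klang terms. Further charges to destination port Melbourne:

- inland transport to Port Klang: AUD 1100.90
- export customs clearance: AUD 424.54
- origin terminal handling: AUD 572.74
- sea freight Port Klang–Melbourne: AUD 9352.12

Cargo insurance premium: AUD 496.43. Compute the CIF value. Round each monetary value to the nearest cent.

CIF = EXW price + pre-shipment costs + freight + insurance
CIF = 26649.44 + 1100.90 + 424.54 + 572.74 + 9352.12 + 496.43 = 38596.17

CIF value: AUD 38596.17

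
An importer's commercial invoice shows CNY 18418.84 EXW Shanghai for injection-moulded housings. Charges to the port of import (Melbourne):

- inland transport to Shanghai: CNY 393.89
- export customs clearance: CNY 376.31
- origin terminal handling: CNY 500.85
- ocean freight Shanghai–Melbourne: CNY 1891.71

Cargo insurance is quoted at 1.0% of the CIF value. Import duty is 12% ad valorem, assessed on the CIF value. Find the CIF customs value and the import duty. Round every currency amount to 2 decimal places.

CIF value: CNY 21799.60; import duty: CNY 2615.95

Let C be the CIF value. C = EXW price + pre-shipment costs + freight + 1.0% × C
C − 1.0% × C = 18418.84 + 393.89 + 376.31 + 500.85 + 1891.71
0.99 × C = 21581.60
C = 21581.60 / 0.99 = 21799.60
Insurance premium = 1.0% × 21799.60 = 218.00
Import duty = 21799.60 × 12% = 2615.95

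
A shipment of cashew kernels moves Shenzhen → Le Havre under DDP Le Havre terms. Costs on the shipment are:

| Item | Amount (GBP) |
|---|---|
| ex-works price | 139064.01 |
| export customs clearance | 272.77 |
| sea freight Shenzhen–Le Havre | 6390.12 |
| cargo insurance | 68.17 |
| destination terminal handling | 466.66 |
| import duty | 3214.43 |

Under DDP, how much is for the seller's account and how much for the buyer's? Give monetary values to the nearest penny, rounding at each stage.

Seller: GBP 149476.16; buyer: GBP 0.00

DDP: the seller bears all costs including import duty.
Seller's account: goods 139064.01 + export clearance 272.77 + freight 6390.12 + insurance 68.17 + destination terminal 466.66 + duty 3214.43 = 149476.16
Buyer's account: 0.00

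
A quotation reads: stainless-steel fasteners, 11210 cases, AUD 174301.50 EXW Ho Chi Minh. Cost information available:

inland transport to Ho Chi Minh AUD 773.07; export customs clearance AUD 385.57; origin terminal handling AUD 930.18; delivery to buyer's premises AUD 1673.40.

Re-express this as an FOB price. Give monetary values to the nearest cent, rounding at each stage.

FOB price: AUD 176390.32

Not relevant to the conversion: delivery — on the buyer under both terms; not part of either seller's price.
From EXW to FOB, the seller additionally bears: inland to port, export clearance, origin terminal.
FOB price = 174301.50 + 773.07 + 385.57 + 930.18 = 176390.32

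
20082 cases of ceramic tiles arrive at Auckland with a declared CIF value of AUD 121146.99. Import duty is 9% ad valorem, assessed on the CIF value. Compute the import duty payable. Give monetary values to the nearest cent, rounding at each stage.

Import duty: AUD 10903.23

Import duty = 121146.99 × 9% = 10903.23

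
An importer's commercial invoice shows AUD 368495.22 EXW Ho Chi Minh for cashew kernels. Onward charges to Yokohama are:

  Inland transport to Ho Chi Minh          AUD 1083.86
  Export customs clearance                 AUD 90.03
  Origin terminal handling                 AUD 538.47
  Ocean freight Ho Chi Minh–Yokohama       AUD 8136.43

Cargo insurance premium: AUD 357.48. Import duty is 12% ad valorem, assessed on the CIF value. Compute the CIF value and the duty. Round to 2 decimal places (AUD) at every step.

CIF = EXW price + pre-shipment costs + freight + insurance
CIF = 368495.22 + 1083.86 + 90.03 + 538.47 + 8136.43 + 357.48 = 378701.49
Import duty = 378701.49 × 12% = 45444.18

CIF value: AUD 378701.49; import duty: AUD 45444.18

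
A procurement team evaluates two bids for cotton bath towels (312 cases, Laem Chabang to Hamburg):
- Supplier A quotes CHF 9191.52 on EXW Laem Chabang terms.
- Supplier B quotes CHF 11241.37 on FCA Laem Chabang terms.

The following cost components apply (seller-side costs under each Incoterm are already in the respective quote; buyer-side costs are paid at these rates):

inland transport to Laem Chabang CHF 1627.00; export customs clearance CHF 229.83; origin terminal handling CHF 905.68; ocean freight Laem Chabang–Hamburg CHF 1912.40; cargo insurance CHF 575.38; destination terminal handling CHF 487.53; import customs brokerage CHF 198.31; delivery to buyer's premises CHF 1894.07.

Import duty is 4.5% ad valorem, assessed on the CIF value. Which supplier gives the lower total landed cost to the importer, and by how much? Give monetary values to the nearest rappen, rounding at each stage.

Supplier A is cheaper by CHF 201.71

Supplier A (EXW):
CIF value = EXW price + inland to port + export clearance + origin terminal + freight + insurance = 9191.52 + 1627.00 + 229.83 + 905.68 + 1912.40 + 575.38 = 14441.81
Import duty = 14441.81 × 4.5% = 649.88
Buyer bears (A): 1627.00 + 229.83 + 905.68 + 1912.40 + 575.38 + 487.53 + 198.31 + 1894.07 = 7830.20
Landed cost (A) = invoice 9191.52 + 7830.20 + duty 649.88 = 17671.60
Supplier B (FCA):
CIF value = FCA price + origin terminal + freight + insurance = 11241.37 + 905.68 + 1912.40 + 575.38 = 14634.83
Import duty = 14634.83 × 4.5% = 658.57
Buyer bears (B): 905.68 + 1912.40 + 575.38 + 487.53 + 198.31 + 1894.07 = 5973.37
Landed cost (B) = invoice 11241.37 + 5973.37 + duty 658.57 = 17873.31
Difference = |17671.60 − 17873.31| = 201.71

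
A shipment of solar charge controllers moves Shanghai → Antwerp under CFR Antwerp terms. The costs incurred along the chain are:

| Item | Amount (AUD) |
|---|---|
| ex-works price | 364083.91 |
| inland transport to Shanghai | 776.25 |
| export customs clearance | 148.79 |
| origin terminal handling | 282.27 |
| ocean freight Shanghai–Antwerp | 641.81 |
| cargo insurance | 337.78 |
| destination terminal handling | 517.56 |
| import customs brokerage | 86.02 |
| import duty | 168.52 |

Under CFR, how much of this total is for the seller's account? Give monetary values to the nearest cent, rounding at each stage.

Seller's account: AUD 365933.03

CFR: the seller pays costs through ocean freight to the destination port, but not insurance.
Seller's account: goods 364083.91 + inland to port 776.25 + export clearance 148.79 + origin terminal 282.27 + freight 641.81 = 365933.03
Buyer's account: insurance 337.78 + destination terminal 517.56 + brokerage 86.02 + duty 168.52 = 1109.88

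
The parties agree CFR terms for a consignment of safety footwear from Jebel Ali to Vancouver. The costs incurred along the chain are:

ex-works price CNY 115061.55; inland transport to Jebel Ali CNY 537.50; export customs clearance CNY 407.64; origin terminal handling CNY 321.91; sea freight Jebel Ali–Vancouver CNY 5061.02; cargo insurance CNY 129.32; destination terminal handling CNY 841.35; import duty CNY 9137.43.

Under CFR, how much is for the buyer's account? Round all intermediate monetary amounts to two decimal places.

Buyer's account: CNY 10108.10

CFR: the seller pays costs through ocean freight to the destination port, but not insurance.
Seller's account: goods 115061.55 + inland to port 537.50 + export clearance 407.64 + origin terminal 321.91 + freight 5061.02 = 121389.62
Buyer's account: insurance 129.32 + destination terminal 841.35 + duty 9137.43 = 10108.10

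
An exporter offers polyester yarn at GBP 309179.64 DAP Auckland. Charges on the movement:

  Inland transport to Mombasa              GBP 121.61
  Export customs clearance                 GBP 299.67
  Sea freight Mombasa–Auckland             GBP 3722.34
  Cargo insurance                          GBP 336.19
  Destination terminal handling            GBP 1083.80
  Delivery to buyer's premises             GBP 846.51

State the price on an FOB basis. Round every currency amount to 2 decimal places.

FOB price: GBP 303190.80

Not relevant to the conversion: inland to port, export clearance — on the seller under both DAP and FOB; already in the DAP price and stays in the FOB price.
From DAP to FOB, the seller no longer bears: freight, insurance, destination terminal, delivery.
FOB price = 309179.64 − 3722.34 − 336.19 − 1083.80 − 846.51 = 303190.80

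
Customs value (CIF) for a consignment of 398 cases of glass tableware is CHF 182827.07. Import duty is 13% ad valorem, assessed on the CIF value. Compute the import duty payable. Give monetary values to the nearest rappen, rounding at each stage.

Import duty = 182827.07 × 13% = 23767.52

Import duty: CHF 23767.52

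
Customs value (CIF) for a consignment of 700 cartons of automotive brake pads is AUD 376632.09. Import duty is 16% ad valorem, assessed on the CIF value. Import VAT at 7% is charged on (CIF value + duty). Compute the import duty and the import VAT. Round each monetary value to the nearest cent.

Import duty = 376632.09 × 16% = 60261.13
VAT base = CIF + duty = 376632.09 + 60261.13 = 436893.22
Import VAT = 436893.22 × 7% = 30582.53

Import duty: AUD 60261.13; import VAT: AUD 30582.53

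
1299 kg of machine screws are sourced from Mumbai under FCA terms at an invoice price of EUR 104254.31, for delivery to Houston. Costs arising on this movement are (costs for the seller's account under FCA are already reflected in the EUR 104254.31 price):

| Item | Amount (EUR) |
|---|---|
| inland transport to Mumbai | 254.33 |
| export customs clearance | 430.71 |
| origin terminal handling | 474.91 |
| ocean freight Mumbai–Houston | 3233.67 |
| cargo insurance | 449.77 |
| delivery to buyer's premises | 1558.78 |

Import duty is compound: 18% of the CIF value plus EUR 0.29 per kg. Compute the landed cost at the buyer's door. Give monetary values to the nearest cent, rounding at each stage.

Total landed cost: EUR 129862.43

FCA: the seller delivers export-cleared goods to the carrier; the buyer bears costs from that point.
Already in the invoice (seller's account under FCA): inland to port, export clearance — exclude.
CIF value = FCA price + origin terminal + freight + insurance = 104254.31 + 474.91 + 3233.67 + 449.77 = 108412.66
Ad valorem component: 108412.66 × 18% = 19514.28
Specific component: 1299 × 0.29 = 376.71
Import duty = 19514.28 + 376.71 = 19890.99
Buyer bears: origin terminal 474.91 + freight 3233.67 + insurance 449.77 + delivery 1558.78 + duty 19890.99 = 25608.12
Landed cost = invoice 104254.31 + 25608.12 = 129862.43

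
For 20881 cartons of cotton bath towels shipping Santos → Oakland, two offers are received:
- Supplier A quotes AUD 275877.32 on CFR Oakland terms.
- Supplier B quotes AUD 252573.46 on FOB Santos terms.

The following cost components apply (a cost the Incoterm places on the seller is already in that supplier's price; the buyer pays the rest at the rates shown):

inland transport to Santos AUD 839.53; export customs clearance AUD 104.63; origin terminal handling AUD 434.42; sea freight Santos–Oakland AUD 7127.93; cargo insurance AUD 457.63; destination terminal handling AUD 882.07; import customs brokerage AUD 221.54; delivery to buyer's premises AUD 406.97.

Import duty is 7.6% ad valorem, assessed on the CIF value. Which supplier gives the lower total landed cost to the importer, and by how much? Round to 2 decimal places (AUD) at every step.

Supplier A (CFR):
CIF value = CFR price + insurance = 275877.32 + 457.63 = 276334.95
Import duty = 276334.95 × 7.6% = 21001.46
Buyer bears (A): 457.63 + 882.07 + 221.54 + 406.97 = 1968.21
Landed cost (A) = invoice 275877.32 + 1968.21 + duty 21001.46 = 298846.99
Supplier B (FOB):
CIF value = FOB price + freight + insurance = 252573.46 + 7127.93 + 457.63 = 260159.02
Import duty = 260159.02 × 7.6% = 19772.09
Buyer bears (B): 7127.93 + 457.63 + 882.07 + 221.54 + 406.97 = 9096.14
Landed cost (B) = invoice 252573.46 + 9096.14 + duty 19772.09 = 281441.69
Difference = |298846.99 − 281441.69| = 17405.30

Supplier B is cheaper by AUD 17405.30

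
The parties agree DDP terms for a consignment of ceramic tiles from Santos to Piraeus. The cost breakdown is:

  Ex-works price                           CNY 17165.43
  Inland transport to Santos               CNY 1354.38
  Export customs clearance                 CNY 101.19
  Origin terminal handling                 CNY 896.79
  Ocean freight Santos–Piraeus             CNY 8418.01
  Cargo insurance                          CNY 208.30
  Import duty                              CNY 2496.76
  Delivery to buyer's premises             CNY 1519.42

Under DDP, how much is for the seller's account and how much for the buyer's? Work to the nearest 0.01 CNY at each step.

DDP: the seller bears all costs including import duty.
Seller's account: goods 17165.43 + inland to port 1354.38 + export clearance 101.19 + origin terminal 896.79 + freight 8418.01 + insurance 208.30 + duty 2496.76 + delivery 1519.42 = 32160.28
Buyer's account: 0.00

Seller: CNY 32160.28; buyer: CNY 0.00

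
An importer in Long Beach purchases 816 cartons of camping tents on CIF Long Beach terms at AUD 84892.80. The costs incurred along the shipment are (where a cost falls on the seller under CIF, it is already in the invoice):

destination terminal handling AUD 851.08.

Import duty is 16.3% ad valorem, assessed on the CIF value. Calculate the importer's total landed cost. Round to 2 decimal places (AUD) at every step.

Total landed cost: AUD 99581.41

CIF: the seller pays costs through ocean freight and marine insurance to the destination port.
The CIF price already equals the CIF value: 84892.80
Import duty = 84892.80 × 16.3% = 13837.53
Buyer bears: destination terminal 851.08 + duty 13837.53 = 14688.61
Landed cost = invoice 84892.80 + 14688.61 = 99581.41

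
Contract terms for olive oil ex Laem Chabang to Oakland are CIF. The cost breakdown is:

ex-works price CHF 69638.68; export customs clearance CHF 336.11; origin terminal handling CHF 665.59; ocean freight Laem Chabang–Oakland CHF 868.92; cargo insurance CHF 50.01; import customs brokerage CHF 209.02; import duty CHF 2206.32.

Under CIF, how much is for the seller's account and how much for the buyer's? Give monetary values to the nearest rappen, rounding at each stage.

CIF: the seller pays costs through ocean freight and marine insurance to the destination port.
Seller's account: goods 69638.68 + export clearance 336.11 + origin terminal 665.59 + freight 868.92 + insurance 50.01 = 71559.31
Buyer's account: brokerage 209.02 + duty 2206.32 = 2415.34

Seller: CHF 71559.31; buyer: CHF 2415.34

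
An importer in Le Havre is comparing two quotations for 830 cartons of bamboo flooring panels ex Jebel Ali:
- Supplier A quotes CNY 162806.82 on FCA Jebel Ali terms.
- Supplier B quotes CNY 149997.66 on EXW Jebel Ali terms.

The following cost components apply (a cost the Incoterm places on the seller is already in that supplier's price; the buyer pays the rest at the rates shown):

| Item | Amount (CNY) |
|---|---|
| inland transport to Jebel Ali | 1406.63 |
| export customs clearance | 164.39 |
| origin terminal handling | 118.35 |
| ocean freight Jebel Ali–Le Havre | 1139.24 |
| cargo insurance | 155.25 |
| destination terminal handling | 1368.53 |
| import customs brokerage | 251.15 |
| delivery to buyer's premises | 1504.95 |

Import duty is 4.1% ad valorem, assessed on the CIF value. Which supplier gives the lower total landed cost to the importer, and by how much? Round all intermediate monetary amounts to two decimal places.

Supplier A (FCA):
CIF value = FCA price + origin terminal + freight + insurance = 162806.82 + 118.35 + 1139.24 + 155.25 = 164219.66
Import duty = 164219.66 × 4.1% = 6733.01
Buyer bears (A): 118.35 + 1139.24 + 155.25 + 1368.53 + 251.15 + 1504.95 = 4537.47
Landed cost (A) = invoice 162806.82 + 4537.47 + duty 6733.01 = 174077.30
Supplier B (EXW):
CIF value = EXW price + inland to port + export clearance + origin terminal + freight + insurance = 149997.66 + 1406.63 + 164.39 + 118.35 + 1139.24 + 155.25 = 152981.52
Import duty = 152981.52 × 4.1% = 6272.24
Buyer bears (B): 1406.63 + 164.39 + 118.35 + 1139.24 + 155.25 + 1368.53 + 251.15 + 1504.95 = 6108.49
Landed cost (B) = invoice 149997.66 + 6108.49 + duty 6272.24 = 162378.39
Difference = |174077.30 − 162378.39| = 11698.91

Supplier B is cheaper by CNY 11698.91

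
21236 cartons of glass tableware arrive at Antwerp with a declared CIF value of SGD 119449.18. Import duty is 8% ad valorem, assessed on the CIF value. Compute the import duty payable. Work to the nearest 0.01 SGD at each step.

Import duty = 119449.18 × 8% = 9555.93

Import duty: SGD 9555.93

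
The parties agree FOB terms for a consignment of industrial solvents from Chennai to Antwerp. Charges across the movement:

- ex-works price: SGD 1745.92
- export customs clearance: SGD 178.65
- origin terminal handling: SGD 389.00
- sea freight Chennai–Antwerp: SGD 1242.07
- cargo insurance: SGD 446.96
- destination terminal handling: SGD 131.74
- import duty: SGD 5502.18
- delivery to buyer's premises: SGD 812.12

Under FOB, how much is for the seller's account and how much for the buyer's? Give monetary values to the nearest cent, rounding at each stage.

Seller: SGD 2313.57; buyer: SGD 8135.07

FOB: the seller bears costs until goods are on board at the origin port; the buyer bears freight, insurance and all costs thereafter.
Seller's account: goods 1745.92 + export clearance 178.65 + origin terminal 389.00 = 2313.57
Buyer's account: freight 1242.07 + insurance 446.96 + destination terminal 131.74 + duty 5502.18 + delivery 812.12 = 8135.07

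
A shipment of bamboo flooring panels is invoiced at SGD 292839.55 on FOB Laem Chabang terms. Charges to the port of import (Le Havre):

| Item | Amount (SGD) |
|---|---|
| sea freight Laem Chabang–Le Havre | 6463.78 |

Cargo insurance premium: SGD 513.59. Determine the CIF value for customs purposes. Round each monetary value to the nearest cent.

CIF = FOB price + freight + insurance
CIF = 292839.55 + 6463.78 + 513.59 = 299816.92

CIF value: SGD 299816.92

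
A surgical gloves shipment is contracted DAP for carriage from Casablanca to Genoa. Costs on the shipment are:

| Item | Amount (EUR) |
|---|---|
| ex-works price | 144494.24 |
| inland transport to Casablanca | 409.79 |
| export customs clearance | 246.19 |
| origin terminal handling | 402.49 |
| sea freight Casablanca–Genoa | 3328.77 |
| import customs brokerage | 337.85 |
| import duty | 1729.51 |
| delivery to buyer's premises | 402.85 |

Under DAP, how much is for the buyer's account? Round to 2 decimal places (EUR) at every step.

DAP: the seller bears all costs to the named destination except import duty and clearance.
Seller's account: goods 144494.24 + inland to port 409.79 + export clearance 246.19 + origin terminal 402.49 + freight 3328.77 + delivery 402.85 = 149284.33
Buyer's account: brokerage 337.85 + duty 1729.51 = 2067.36

Buyer's account: EUR 2067.36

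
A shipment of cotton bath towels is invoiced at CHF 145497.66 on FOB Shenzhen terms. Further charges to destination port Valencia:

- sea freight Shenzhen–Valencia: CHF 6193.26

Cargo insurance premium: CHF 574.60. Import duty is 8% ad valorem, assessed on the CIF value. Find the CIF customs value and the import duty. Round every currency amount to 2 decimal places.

CIF = FOB price + freight + insurance
CIF = 145497.66 + 6193.26 + 574.60 = 152265.52
Import duty = 152265.52 × 8% = 12181.24

CIF value: CHF 152265.52; import duty: CHF 12181.24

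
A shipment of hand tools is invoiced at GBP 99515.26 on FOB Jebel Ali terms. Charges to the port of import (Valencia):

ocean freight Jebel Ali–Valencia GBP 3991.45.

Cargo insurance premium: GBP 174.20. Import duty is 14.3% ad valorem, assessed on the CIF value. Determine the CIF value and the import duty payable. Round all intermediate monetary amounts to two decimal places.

CIF value: GBP 103680.91; import duty: GBP 14826.37

CIF = FOB price + freight + insurance
CIF = 99515.26 + 3991.45 + 174.20 = 103680.91
Import duty = 103680.91 × 14.3% = 14826.37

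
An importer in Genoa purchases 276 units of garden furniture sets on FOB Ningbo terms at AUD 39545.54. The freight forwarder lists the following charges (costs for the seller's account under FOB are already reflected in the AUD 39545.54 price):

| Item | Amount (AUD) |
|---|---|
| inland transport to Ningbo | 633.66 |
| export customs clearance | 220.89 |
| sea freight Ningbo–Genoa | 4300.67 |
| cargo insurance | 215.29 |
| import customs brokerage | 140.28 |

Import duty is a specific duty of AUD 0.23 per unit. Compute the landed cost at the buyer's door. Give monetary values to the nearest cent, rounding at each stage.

FOB: the seller bears costs until goods are on board at the origin port; the buyer bears freight, insurance and all costs thereafter.
Already in the invoice (seller's account under FOB): inland to port, export clearance — exclude.
CIF value = FOB price + freight + insurance = 39545.54 + 4300.67 + 215.29 = 44061.50
Import duty = 276 × 0.23 = 63.48
Buyer bears: freight 4300.67 + insurance 215.29 + brokerage 140.28 + duty 63.48 = 4719.72
Landed cost = invoice 39545.54 + 4719.72 = 44265.26

Total landed cost: AUD 44265.26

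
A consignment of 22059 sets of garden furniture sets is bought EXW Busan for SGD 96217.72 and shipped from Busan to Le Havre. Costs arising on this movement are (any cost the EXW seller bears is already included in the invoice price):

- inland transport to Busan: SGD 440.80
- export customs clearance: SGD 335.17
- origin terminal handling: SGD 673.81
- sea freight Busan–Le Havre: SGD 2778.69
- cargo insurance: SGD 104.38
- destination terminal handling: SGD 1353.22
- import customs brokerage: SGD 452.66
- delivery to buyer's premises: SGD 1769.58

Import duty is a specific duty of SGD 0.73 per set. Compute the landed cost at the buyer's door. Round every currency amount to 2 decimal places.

EXW: the seller makes goods available at their premises; the buyer bears all onward costs.
CIF value = EXW price + inland to port + export clearance + origin terminal + freight + insurance = 96217.72 + 440.80 + 335.17 + 673.81 + 2778.69 + 104.38 = 100550.57
Import duty = 22059 × 0.73 = 16103.07
Buyer bears: inland to port 440.80 + export clearance 335.17 + origin terminal 673.81 + freight 2778.69 + insurance 104.38 + destination terminal 1353.22 + brokerage 452.66 + delivery 1769.58 + duty 16103.07 = 24011.38
Landed cost = invoice 96217.72 + 24011.38 = 120229.10

Total landed cost: SGD 120229.10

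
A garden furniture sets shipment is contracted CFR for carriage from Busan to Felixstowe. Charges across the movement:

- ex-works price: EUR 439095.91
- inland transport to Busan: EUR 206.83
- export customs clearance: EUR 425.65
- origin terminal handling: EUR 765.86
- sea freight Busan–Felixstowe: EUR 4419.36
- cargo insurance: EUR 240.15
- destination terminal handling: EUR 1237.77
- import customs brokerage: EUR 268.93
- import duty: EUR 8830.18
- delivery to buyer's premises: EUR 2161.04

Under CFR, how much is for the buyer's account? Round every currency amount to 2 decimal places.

Buyer's account: EUR 12738.07

CFR: the seller pays costs through ocean freight to the destination port, but not insurance.
Seller's account: goods 439095.91 + inland to port 206.83 + export clearance 425.65 + origin terminal 765.86 + freight 4419.36 = 444913.61
Buyer's account: insurance 240.15 + destination terminal 1237.77 + brokerage 268.93 + duty 8830.18 + delivery 2161.04 = 12738.07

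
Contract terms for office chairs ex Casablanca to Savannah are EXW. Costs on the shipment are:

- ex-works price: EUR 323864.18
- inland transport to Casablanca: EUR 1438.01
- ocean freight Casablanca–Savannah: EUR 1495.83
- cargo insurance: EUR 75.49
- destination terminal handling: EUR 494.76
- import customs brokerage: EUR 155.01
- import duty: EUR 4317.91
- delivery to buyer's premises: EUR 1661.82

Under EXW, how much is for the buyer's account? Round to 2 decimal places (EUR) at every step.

Buyer's account: EUR 9638.83

EXW: the seller makes goods available at their premises; the buyer bears all onward costs.
Seller's account: goods 323864.18 = 323864.18
Buyer's account: inland to port 1438.01 + freight 1495.83 + insurance 75.49 + destination terminal 494.76 + brokerage 155.01 + duty 4317.91 + delivery 1661.82 = 9638.83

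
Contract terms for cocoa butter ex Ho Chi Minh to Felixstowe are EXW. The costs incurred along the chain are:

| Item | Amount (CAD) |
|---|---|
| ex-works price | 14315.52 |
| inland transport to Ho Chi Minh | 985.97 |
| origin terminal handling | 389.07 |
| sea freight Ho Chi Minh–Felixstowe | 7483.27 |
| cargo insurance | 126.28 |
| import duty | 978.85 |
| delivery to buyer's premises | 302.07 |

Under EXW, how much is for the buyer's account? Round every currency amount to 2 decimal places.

Buyer's account: CAD 10265.51

EXW: the seller makes goods available at their premises; the buyer bears all onward costs.
Seller's account: goods 14315.52 = 14315.52
Buyer's account: inland to port 985.97 + origin terminal 389.07 + freight 7483.27 + insurance 126.28 + duty 978.85 + delivery 302.07 = 10265.51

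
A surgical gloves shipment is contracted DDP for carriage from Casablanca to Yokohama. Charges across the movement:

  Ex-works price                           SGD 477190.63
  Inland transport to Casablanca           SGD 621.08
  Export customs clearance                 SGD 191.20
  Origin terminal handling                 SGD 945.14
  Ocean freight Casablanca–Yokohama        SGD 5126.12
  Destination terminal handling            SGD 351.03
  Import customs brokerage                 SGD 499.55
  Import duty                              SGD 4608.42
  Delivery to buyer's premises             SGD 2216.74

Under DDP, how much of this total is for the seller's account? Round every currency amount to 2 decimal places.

DDP: the seller bears all costs including import duty.
Seller's account: goods 477190.63 + inland to port 621.08 + export clearance 191.20 + origin terminal 945.14 + freight 5126.12 + destination terminal 351.03 + brokerage 499.55 + duty 4608.42 + delivery 2216.74 = 491749.91
Buyer's account: 0.00

Seller's account: SGD 491749.91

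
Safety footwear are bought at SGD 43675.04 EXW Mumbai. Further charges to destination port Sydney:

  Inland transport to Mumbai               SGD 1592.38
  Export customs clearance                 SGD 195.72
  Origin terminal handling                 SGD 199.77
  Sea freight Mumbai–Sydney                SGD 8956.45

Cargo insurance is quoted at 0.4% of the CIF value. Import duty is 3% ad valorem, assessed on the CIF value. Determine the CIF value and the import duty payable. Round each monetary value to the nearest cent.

CIF value: SGD 54838.71; import duty: SGD 1645.16

Let C be the CIF value. C = EXW price + pre-shipment costs + freight + 0.4% × C
C − 0.4% × C = 43675.04 + 1592.38 + 195.72 + 199.77 + 8956.45
0.996 × C = 54619.36
C = 54619.36 / 0.996 = 54838.71
Insurance premium = 0.4% × 54838.71 = 219.35
Import duty = 54838.71 × 3% = 1645.16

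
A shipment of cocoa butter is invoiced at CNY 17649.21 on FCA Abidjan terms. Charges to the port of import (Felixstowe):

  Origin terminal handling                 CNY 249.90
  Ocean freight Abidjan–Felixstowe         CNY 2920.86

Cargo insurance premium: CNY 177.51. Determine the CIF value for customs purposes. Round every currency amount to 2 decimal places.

CIF value: CNY 20997.48

CIF = FCA price + pre-shipment costs + freight + insurance
CIF = 17649.21 + 249.90 + 2920.86 + 177.51 = 20997.48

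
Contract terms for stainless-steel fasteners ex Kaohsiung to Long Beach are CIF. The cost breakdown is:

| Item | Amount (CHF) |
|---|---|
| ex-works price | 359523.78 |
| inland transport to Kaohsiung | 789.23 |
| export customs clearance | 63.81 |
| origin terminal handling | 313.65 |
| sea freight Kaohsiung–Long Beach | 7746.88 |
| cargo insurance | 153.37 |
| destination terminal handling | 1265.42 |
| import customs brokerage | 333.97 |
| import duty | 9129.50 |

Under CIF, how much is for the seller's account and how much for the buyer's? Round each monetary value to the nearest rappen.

CIF: the seller pays costs through ocean freight and marine insurance to the destination port.
Seller's account: goods 359523.78 + inland to port 789.23 + export clearance 63.81 + origin terminal 313.65 + freight 7746.88 + insurance 153.37 = 368590.72
Buyer's account: destination terminal 1265.42 + brokerage 333.97 + duty 9129.50 = 10728.89

Seller: CHF 368590.72; buyer: CHF 10728.89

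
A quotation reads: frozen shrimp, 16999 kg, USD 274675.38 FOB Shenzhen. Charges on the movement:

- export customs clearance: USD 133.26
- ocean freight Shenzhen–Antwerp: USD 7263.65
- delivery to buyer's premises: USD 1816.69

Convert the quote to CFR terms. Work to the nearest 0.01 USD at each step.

Not relevant to the conversion: export clearance — on the seller under both FOB and CFR; already in the FOB price and stays in the CFR price. delivery — on the buyer under both terms; not part of either seller's price.
From FOB to CFR, the seller additionally bears: freight.
CFR price = 274675.38 + 7263.65 = 281939.03

CFR price: USD 281939.03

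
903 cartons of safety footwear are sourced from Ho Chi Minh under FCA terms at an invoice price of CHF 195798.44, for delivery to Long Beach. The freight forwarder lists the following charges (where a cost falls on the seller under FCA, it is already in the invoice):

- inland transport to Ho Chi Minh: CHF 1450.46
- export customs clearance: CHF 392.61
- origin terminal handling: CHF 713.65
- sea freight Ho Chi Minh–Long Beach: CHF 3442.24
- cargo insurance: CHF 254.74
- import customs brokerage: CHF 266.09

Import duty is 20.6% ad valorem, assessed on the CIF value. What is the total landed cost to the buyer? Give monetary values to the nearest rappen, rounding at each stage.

Total landed cost: CHF 241718.23

FCA: the seller delivers export-cleared goods to the carrier; the buyer bears costs from that point.
Already in the invoice (seller's account under FCA): inland to port, export clearance — exclude.
CIF value = FCA price + origin terminal + freight + insurance = 195798.44 + 713.65 + 3442.24 + 254.74 = 200209.07
Import duty = 200209.07 × 20.6% = 41243.07
Buyer bears: origin terminal 713.65 + freight 3442.24 + insurance 254.74 + brokerage 266.09 + duty 41243.07 = 45919.79
Landed cost = invoice 195798.44 + 45919.79 = 241718.23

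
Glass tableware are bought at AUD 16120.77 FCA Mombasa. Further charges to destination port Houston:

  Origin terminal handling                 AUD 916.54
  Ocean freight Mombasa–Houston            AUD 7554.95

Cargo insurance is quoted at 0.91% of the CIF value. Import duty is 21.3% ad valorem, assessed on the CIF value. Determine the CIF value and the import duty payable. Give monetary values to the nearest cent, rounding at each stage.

Let C be the CIF value. C = FCA price + pre-shipment costs + freight + 0.91% × C
C − 0.91% × C = 16120.77 + 916.54 + 7554.95
0.9909 × C = 24592.26
C = 24592.26 / 0.9909 = 24818.10
Insurance premium = 0.91% × 24818.10 = 225.84
Import duty = 24818.10 × 21.3% = 5286.26

CIF value: AUD 24818.10; import duty: AUD 5286.26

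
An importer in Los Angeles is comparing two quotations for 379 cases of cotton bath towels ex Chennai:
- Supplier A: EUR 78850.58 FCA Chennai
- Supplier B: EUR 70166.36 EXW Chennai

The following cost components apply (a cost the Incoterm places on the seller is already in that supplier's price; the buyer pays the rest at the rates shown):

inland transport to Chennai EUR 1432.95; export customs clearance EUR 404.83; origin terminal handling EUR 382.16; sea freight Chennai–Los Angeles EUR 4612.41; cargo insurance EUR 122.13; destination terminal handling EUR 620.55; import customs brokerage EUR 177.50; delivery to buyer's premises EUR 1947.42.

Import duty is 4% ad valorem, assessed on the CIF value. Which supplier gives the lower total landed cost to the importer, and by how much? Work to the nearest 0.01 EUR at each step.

Supplier B is cheaper by EUR 7120.30

Supplier A (FCA):
CIF value = FCA price + origin terminal + freight + insurance = 78850.58 + 382.16 + 4612.41 + 122.13 = 83967.28
Import duty = 83967.28 × 4% = 3358.69
Buyer bears (A): 382.16 + 4612.41 + 122.13 + 620.55 + 177.50 + 1947.42 = 7862.17
Landed cost (A) = invoice 78850.58 + 7862.17 + duty 3358.69 = 90071.44
Supplier B (EXW):
CIF value = EXW price + inland to port + export clearance + origin terminal + freight + insurance = 70166.36 + 1432.95 + 404.83 + 382.16 + 4612.41 + 122.13 = 77120.84
Import duty = 77120.84 × 4% = 3084.83
Buyer bears (B): 1432.95 + 404.83 + 382.16 + 4612.41 + 122.13 + 620.55 + 177.50 + 1947.42 = 9699.95
Landed cost (B) = invoice 70166.36 + 9699.95 + duty 3084.83 = 82951.14
Difference = |90071.44 − 82951.14| = 7120.30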